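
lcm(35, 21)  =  105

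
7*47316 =331212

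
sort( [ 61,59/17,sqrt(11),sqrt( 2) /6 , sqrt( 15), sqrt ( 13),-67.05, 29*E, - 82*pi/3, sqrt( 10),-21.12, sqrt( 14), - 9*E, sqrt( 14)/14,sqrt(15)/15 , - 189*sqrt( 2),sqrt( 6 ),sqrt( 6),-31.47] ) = [- 189 * sqrt( 2 ), - 82 *pi/3  , - 67.05, - 31.47, - 9*E,-21.12,sqrt( 2)/6, sqrt(15) /15,sqrt( 14) /14, sqrt(  6),sqrt(6),  sqrt( 10) , sqrt(11),59/17 , sqrt( 13 ),sqrt ( 14) , sqrt( 15),61,29*E]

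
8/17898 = 4/8949 = 0.00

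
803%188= 51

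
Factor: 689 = 13^1*53^1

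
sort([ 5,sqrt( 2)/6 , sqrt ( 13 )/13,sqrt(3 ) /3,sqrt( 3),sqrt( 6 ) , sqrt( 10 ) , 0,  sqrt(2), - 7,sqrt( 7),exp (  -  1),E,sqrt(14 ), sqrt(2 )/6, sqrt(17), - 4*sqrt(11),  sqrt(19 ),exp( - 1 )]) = [ - 4*sqrt(11 ), - 7,0 , sqrt(2) /6, sqrt( 2 ) /6 , sqrt( 13 )/13 , exp( - 1),exp (- 1),sqrt ( 3) /3,sqrt(2 ),sqrt(3), sqrt( 6),sqrt(7), E, sqrt(10), sqrt(14), sqrt( 17 ), sqrt( 19 ),5] 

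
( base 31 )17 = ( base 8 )46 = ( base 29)19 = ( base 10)38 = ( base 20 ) 1i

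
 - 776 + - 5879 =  - 6655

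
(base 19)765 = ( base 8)5126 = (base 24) 4E6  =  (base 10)2646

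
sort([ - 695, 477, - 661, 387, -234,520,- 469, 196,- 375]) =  [ - 695, - 661, - 469, - 375, - 234, 196, 387 , 477, 520]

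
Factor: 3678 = 2^1*3^1 * 613^1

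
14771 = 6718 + 8053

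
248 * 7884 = 1955232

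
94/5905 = 94/5905 = 0.02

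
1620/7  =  231+3/7 = 231.43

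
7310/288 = 3655/144 = 25.38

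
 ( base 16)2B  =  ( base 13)34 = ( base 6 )111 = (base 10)43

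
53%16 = 5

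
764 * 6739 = 5148596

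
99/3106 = 99/3106 = 0.03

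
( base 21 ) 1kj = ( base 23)1f6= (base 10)880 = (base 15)3DA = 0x370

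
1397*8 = 11176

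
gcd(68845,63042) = 7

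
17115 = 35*489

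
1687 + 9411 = 11098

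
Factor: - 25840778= - 2^1*12920389^1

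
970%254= 208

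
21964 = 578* 38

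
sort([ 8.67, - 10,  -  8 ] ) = [-10,-8,8.67] 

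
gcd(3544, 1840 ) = 8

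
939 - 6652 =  - 5713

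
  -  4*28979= - 115916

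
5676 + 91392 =97068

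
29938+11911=41849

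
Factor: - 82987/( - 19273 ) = 31^1*2677^1 * 19273^( - 1)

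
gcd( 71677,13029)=1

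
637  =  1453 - 816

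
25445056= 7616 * 3341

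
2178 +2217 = 4395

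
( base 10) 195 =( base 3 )21020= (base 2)11000011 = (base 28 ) 6r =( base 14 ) dd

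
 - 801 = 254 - 1055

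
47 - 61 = -14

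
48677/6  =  8112 + 5/6 = 8112.83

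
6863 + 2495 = 9358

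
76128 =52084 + 24044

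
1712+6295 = 8007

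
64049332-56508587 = 7540745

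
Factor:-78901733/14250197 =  - 13^( - 1 )*71^(- 1) * 829^1*15439^( - 1)* 95177^1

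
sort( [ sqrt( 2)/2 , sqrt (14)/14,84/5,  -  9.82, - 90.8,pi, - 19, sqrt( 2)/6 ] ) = [ - 90.8, - 19, - 9.82,sqrt( 2)/6,sqrt ( 14)/14, sqrt( 2)/2,pi,  84/5] 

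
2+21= 23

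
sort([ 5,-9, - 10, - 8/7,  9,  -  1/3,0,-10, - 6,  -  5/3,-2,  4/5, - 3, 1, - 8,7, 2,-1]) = [ - 10, - 10, - 9,-8, - 6, - 3,-2,- 5/3,-8/7, - 1, - 1/3,0,4/5, 1, 2,5,7, 9 ]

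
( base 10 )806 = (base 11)673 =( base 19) 248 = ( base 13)4a0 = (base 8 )1446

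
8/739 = 8/739 = 0.01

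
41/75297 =41/75297 = 0.00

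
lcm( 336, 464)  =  9744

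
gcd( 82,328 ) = 82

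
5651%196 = 163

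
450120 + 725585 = 1175705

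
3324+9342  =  12666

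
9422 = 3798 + 5624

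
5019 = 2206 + 2813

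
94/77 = 94/77 =1.22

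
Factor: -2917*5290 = -15430930= - 2^1  *5^1 * 23^2 * 2917^1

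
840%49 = 7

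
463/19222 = 463/19222 = 0.02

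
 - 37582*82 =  - 3081724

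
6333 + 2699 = 9032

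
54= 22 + 32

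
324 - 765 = -441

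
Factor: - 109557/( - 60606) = 2^(  -  1)*13^(-1)*47^1 = 47/26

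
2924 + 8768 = 11692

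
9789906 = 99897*98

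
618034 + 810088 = 1428122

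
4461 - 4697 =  - 236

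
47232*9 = 425088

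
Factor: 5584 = 2^4 * 349^1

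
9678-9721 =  -43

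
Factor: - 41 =  -  41^1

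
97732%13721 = 1685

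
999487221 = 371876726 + 627610495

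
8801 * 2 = 17602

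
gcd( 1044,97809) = 3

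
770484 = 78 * 9878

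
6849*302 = 2068398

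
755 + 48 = 803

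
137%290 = 137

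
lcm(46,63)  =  2898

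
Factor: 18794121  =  3^1 *271^1*23117^1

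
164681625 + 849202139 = 1013883764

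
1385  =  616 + 769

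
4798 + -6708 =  - 1910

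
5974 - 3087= 2887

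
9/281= 9/281 = 0.03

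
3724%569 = 310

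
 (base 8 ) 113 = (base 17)47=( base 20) 3f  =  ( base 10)75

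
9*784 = 7056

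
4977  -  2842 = 2135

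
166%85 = 81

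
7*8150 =57050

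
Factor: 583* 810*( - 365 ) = - 2^1*3^4*5^2*11^1 * 53^1* 73^1 = -  172363950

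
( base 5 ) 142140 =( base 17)1384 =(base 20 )eg0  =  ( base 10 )5920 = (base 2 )1011100100000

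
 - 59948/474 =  - 29974/237 = - 126.47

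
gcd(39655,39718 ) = 7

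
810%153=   45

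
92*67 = 6164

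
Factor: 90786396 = 2^2 * 3^1*83^1 * 91151^1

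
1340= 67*20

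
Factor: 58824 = 2^3 * 3^2 * 19^1 * 43^1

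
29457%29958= 29457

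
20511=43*477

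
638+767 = 1405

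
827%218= 173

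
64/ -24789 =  - 64/24789 = -0.00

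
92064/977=92064/977 = 94.23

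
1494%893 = 601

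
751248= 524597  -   - 226651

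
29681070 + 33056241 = 62737311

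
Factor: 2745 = 3^2*5^1*61^1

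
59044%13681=4320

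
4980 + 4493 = 9473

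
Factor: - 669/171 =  - 3^( - 1)*19^(-1)*223^1=- 223/57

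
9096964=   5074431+4022533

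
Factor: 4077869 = 4077869^1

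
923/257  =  3 + 152/257=3.59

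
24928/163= 152 +152/163 =152.93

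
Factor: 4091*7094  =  29021554 = 2^1*3547^1*4091^1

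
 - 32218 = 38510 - 70728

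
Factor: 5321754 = 2^1 * 3^3*139^1*709^1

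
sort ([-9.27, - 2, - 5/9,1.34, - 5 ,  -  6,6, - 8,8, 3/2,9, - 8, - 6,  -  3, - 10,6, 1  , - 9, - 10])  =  [  -  10,-10,-9.27, - 9, - 8, - 8, - 6, - 6, - 5, - 3, - 2, - 5/9 , 1  ,  1.34, 3/2,  6,6, 8,9]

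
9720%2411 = 76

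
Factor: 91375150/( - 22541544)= - 2^( -2)*3^( - 3) * 5^2*79^( - 1 )*241^1* 1321^(-1) * 7583^1 = - 45687575/11270772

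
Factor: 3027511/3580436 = 2^( - 2)*19^( - 1 )*71^1*42641^1*47111^(  -  1)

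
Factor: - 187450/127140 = -115/78 = - 2^ ( - 1)*3^( - 1 )*5^1 * 13^( - 1 )*23^1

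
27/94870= 27/94870  =  0.00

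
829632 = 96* 8642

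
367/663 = 367/663= 0.55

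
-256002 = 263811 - 519813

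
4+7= 11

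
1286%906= 380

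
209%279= 209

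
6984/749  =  6984/749 = 9.32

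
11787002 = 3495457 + 8291545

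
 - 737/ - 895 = 737/895=0.82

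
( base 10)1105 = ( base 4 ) 101101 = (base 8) 2121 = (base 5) 13410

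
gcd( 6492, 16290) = 6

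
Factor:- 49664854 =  - 2^1*17^1* 1460731^1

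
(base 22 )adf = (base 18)ffb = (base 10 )5141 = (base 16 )1415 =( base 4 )1100111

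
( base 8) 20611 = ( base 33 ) 7T5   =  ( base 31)8st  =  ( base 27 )bkq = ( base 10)8585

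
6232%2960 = 312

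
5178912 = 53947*96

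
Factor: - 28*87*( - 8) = 2^5*3^1 * 7^1 *29^1 = 19488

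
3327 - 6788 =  - 3461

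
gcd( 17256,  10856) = 8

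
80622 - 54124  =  26498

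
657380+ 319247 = 976627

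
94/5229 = 94/5229 = 0.02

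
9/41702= 9/41702 = 0.00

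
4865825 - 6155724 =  - 1289899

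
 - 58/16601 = -58/16601  =  - 0.00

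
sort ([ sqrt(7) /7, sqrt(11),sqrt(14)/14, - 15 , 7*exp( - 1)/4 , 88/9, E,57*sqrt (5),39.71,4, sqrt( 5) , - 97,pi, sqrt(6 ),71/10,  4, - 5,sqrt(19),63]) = [ - 97,-15 , - 5 , sqrt( 14)/14,sqrt(  7)/7,7*exp ( - 1) /4,sqrt(5)  ,  sqrt( 6),E,  pi,sqrt ( 11 ),4,  4, sqrt( 19),  71/10,88/9,39.71, 63,57*sqrt ( 5)]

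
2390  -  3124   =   - 734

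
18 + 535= 553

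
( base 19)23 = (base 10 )41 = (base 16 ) 29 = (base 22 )1j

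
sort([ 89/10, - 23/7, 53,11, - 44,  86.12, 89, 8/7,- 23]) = [-44, - 23, - 23/7 , 8/7,89/10,11,53, 86.12,89]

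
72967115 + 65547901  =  138515016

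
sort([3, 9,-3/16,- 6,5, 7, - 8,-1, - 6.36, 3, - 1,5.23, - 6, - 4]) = [ - 8, - 6.36, - 6, - 6, - 4, - 1, - 1,-3/16  ,  3,3,5,5.23, 7, 9 ]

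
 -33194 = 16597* (- 2 )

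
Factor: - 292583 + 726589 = 2^1*217003^1 = 434006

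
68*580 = 39440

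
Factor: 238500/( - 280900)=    - 3^2*5^1 * 53^ (  -  1) =- 45/53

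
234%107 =20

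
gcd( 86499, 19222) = 9611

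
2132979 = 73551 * 29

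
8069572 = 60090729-52021157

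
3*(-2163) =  - 6489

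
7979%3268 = 1443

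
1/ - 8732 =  - 1+8731/8732=- 0.00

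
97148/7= 13878 + 2/7 = 13878.29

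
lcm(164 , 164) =164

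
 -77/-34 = 2+9/34 = 2.26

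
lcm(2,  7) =14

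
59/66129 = 59/66129=0.00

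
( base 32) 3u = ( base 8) 176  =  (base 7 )240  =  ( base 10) 126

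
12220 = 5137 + 7083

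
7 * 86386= 604702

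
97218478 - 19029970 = 78188508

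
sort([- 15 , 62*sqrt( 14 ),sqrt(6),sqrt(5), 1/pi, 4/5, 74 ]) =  [  -  15, 1/pi,4/5,sqrt( 5) , sqrt( 6 ),74,62*sqrt( 14 )]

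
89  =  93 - 4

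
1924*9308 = 17908592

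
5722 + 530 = 6252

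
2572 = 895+1677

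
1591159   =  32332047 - 30740888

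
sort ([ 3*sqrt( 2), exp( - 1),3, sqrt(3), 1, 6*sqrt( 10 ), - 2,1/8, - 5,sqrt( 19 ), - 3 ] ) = [  -  5,-3, - 2,1/8, exp( - 1),  1 , sqrt(3 ), 3, 3*sqrt (2 ),  sqrt (19 ), 6*sqrt( 10 )]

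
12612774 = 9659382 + 2953392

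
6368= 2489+3879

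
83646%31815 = 20016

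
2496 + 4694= 7190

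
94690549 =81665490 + 13025059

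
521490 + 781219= 1302709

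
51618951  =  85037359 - 33418408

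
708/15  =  47 + 1/5 = 47.20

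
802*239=191678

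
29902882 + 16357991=46260873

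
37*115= 4255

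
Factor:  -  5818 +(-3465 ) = -9283  =  - 9283^1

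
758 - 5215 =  - 4457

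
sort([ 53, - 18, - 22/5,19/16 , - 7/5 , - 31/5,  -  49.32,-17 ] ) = [- 49.32, - 18, - 17, - 31/5, - 22/5, - 7/5, 19/16, 53]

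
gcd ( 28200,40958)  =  2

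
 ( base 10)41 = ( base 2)101001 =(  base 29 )1c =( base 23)1i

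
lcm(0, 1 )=0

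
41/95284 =1/2324  =  0.00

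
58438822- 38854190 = 19584632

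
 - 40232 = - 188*214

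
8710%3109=2492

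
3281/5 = 656 + 1/5 =656.20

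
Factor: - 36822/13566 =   -  7^(  -  1)*19^1 = - 19/7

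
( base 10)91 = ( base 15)61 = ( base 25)3G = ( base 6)231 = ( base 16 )5b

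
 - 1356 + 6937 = 5581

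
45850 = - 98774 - - 144624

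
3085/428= 7 + 89/428 = 7.21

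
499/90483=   499/90483=0.01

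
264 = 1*264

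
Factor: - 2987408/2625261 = -2^4*3^(-1) *19^1 *31^1*37^(-1) * 67^ ( - 1 )*317^1 * 353^(-1) 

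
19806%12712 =7094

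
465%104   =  49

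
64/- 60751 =  -  1 + 60687/60751 = - 0.00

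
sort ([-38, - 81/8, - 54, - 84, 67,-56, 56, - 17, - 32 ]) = [ - 84,  -  56,-54,-38,-32 ,  -  17,-81/8, 56,  67 ] 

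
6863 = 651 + 6212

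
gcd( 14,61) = 1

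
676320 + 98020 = 774340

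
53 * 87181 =4620593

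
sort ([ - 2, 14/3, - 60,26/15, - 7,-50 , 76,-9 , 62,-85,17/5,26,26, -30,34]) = [ - 85,  -  60,  -  50,  -  30, - 9, - 7,  -  2, 26/15, 17/5,14/3 , 26, 26,34, 62,76] 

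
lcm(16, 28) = 112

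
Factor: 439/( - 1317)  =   - 3^ ( - 1 ) =- 1/3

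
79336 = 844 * 94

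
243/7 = 34 + 5/7 = 34.71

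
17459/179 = 97  +  96/179 = 97.54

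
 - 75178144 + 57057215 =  - 18120929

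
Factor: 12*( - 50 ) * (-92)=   2^5*3^1*5^2*23^1 = 55200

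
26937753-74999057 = -48061304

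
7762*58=450196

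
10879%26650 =10879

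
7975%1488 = 535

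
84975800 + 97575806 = 182551606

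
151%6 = 1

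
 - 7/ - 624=7/624 = 0.01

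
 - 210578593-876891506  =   - 1087470099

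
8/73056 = 1/9132 = 0.00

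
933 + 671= 1604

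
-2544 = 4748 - 7292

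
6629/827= 8 + 13/827 = 8.02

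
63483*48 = 3047184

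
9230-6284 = 2946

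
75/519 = 25/173 = 0.14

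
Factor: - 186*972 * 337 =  - 60926904= - 2^3*3^6*31^1*337^1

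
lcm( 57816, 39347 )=2832984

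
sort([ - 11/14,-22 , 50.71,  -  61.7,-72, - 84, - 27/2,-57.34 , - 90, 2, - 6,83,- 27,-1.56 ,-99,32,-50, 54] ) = [- 99, - 90,  -  84,-72,-61.7, - 57.34, - 50,- 27, - 22,-27/2,- 6,-1.56,  -  11/14,2,  32, 50.71, 54  ,  83]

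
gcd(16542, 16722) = 18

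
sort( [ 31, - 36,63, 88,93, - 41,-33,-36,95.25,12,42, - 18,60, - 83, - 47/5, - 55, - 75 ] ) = [ - 83,  -  75, -55,  -  41, - 36, - 36, - 33, - 18, -47/5 , 12,31, 42 , 60,63,88 , 93,  95.25 ] 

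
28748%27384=1364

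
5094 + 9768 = 14862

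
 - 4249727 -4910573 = - 9160300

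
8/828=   2/207 = 0.01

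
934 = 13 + 921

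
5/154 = 5/154 = 0.03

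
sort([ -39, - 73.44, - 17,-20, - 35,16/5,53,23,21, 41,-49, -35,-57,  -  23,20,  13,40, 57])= [ - 73.44,-57,  -  49 ,  -  39, - 35,-35, - 23 ,-20,  -  17,16/5,13, 20,21 , 23,40,  41,53,57 ]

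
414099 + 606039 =1020138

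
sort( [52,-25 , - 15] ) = [-25, - 15,52]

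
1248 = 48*26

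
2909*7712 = 22434208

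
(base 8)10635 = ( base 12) 2739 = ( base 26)6HB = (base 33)44l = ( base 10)4509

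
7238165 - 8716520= - 1478355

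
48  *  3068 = 147264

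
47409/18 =15803/6 = 2633.83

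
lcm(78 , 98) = 3822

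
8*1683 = 13464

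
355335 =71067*5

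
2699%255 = 149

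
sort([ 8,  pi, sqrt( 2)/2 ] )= [ sqrt( 2 ) /2, pi,8]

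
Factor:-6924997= - 29^1 * 31^1*7703^1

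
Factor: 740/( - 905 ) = -2^2*37^1 * 181^( - 1 ) = - 148/181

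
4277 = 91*47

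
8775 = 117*75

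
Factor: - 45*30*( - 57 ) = 2^1*3^4*5^2*19^1 = 76950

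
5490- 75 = 5415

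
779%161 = 135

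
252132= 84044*3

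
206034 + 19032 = 225066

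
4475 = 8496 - 4021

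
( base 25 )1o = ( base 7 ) 100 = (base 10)49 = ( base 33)1G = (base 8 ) 61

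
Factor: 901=17^1*53^1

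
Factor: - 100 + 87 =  -13^1 = -  13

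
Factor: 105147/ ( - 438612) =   -  2^( - 2 )*3^1*7^1*1669^1 * 36551^( - 1)=   - 35049/146204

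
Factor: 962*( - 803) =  - 772486 = - 2^1*11^1*13^1*37^1*73^1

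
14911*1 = 14911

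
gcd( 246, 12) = 6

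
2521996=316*7981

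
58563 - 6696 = 51867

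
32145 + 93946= 126091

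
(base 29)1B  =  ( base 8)50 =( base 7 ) 55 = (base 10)40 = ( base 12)34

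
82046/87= 82046/87 = 943.06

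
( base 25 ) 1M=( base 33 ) 1e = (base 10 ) 47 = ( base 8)57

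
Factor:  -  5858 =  - 2^1*29^1*101^1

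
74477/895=74477/895= 83.21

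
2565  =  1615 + 950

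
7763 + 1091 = 8854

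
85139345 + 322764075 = 407903420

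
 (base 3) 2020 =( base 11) 55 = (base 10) 60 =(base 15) 40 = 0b111100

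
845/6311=845/6311 = 0.13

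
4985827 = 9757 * 511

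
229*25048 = 5735992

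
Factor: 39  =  3^1*13^1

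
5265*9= 47385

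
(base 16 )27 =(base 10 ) 39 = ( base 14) 2B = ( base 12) 33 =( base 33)16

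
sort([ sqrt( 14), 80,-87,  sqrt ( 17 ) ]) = [ - 87, sqrt (14), sqrt(17), 80 ] 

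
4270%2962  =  1308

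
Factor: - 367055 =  - 5^1 * 13^1*5647^1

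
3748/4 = 937 = 937.00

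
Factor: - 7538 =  - 2^1*3769^1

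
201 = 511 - 310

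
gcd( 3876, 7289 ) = 1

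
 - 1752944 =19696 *( - 89) 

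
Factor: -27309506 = - 2^1*7^1*1950679^1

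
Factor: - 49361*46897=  - 13^1*23^1*2039^1*3797^1=- 2314882817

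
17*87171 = 1481907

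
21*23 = 483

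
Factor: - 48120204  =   - 2^2*  3^1*11^1*67^1 * 5441^1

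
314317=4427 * 71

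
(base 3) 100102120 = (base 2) 1101011011001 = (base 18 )133f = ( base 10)6873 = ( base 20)H3D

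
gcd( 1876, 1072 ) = 268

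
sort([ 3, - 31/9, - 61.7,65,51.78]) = [ - 61.7, - 31/9, 3,51.78, 65 ]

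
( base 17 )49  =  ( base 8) 115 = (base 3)2212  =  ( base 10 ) 77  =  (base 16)4D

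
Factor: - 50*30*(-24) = 36000 = 2^5*3^2*5^3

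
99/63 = 1 + 4/7 = 1.57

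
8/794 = 4/397 = 0.01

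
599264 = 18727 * 32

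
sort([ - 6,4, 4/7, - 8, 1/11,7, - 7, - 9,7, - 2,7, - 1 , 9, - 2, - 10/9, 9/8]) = [ - 9, - 8, - 7, - 6, -2, - 2,-10/9, - 1, 1/11,4/7,9/8, 4, 7,7, 7,9 ]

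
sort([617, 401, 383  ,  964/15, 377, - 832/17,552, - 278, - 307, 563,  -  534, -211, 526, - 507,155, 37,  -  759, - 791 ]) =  [ - 791, - 759,  -  534, - 507, - 307,  -  278, - 211,-832/17, 37, 964/15, 155, 377, 383,401, 526,552,  563, 617 ]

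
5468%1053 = 203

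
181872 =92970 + 88902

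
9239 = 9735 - 496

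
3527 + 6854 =10381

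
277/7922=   277/7922 = 0.03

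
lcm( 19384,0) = 0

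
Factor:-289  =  - 17^2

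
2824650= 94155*30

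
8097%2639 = 180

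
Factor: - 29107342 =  - 2^1*11^1*577^1*2293^1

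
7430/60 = 743/6 = 123.83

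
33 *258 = 8514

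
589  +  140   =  729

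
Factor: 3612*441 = 2^2*3^3* 7^3*43^1=1592892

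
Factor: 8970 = 2^1*3^1*5^1*13^1 *23^1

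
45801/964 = 47 + 493/964 = 47.51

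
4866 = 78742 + - 73876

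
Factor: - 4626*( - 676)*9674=2^4*3^2*7^1*13^2*257^1*691^1 =30252300624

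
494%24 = 14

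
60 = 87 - 27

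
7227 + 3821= 11048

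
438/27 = 146/9 = 16.22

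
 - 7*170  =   - 1190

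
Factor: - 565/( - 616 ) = 2^( - 3)*5^1*7^( - 1)*11^(  -  1 )*113^1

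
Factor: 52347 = 3^1*17449^1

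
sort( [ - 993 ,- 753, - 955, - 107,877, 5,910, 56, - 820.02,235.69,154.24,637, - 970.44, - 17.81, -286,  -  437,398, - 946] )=[ - 993, - 970.44, - 955, - 946, - 820.02, - 753, - 437,-286,  -  107, - 17.81, 5,56,  154.24,235.69,  398,637, 877,910]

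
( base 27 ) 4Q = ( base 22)62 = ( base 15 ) 8e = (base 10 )134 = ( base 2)10000110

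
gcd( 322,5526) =2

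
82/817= 82/817 = 0.10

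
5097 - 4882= 215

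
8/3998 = 4/1999= 0.00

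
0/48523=0 = 0.00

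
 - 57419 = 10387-67806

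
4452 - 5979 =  - 1527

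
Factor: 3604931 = 11^1*327721^1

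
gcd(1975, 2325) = 25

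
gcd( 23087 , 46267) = 1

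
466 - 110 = 356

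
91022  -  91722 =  - 700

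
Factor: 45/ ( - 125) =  - 9/25 = - 3^2*  5^( - 2 )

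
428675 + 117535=546210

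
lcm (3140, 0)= 0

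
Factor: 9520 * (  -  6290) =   -  59880800= -2^5*5^2* 7^1*17^2*37^1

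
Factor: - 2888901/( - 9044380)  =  2^(- 2)*3^2 * 5^( - 1 )*19^ ( - 1 )*41^1*7829^1 * 23801^( - 1 ) 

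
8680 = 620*14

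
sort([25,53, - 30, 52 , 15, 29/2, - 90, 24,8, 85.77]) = [ - 90,-30  ,  8 , 29/2, 15, 24,25, 52,  53,85.77] 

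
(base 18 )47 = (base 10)79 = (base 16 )4F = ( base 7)142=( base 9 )87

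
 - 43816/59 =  - 743 +21/59 = - 742.64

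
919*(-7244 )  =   - 6657236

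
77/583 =7/53  =  0.13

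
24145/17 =1420+ 5/17 = 1420.29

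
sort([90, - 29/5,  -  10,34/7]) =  [ - 10,-29/5,34/7 , 90]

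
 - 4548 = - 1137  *4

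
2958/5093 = 2958/5093=0.58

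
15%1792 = 15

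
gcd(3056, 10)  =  2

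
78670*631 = 49640770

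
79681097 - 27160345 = 52520752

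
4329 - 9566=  - 5237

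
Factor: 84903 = 3^1*7^1*13^1*311^1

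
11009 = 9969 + 1040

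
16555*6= 99330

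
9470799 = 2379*3981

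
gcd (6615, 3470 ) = 5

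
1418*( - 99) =-140382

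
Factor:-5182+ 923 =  - 4259^1= - 4259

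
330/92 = 165/46 = 3.59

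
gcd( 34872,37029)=3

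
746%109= 92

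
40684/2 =20342 = 20342.00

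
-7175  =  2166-9341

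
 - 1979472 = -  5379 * 368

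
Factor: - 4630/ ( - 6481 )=2^1*5^1*463^1*6481^(-1 )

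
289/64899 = 289/64899 = 0.00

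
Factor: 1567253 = 19^1*82487^1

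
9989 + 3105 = 13094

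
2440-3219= - 779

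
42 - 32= 10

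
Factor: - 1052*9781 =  - 10289612 = - 2^2 * 263^1*9781^1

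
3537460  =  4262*830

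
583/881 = 583/881 = 0.66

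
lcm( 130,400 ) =5200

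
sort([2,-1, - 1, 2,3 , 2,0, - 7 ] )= [ - 7, - 1 ,-1,0, 2, 2,  2,3]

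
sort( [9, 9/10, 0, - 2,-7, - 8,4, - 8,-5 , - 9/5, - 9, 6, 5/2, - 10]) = [ -10, - 9, - 8, - 8, - 7, - 5, - 2, - 9/5,0,9/10, 5/2,4, 6,9 ]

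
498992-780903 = -281911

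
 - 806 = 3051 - 3857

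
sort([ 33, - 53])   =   [ -53,33] 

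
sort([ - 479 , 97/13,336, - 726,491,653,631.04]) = [  -  726, - 479,  97/13, 336, 491, 631.04, 653 ]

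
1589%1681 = 1589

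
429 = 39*11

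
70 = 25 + 45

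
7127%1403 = 112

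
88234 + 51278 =139512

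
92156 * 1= 92156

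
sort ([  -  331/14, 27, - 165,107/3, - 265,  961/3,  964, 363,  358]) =[ - 265,-165,-331/14, 27,  107/3, 961/3 , 358, 363,964]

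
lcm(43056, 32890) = 2368080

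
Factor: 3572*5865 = 20949780  =  2^2*3^1*5^1*17^1*19^1*23^1  *47^1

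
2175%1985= 190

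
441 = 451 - 10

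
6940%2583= 1774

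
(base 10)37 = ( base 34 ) 13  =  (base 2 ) 100101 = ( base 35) 12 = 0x25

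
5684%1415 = 24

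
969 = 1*969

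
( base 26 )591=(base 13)1851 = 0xe1f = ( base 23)6j4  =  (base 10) 3615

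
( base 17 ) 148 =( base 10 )365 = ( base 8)555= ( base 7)1031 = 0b101101101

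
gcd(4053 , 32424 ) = 4053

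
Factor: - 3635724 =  - 2^2*3^1*302977^1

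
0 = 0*6339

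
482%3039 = 482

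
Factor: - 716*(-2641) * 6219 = 11759855364  =  2^2 * 3^2*19^1*139^1*179^1*691^1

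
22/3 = 7 + 1/3 = 7.33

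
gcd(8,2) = 2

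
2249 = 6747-4498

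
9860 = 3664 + 6196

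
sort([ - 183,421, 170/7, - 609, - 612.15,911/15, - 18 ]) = [ - 612.15,  -  609, - 183,- 18, 170/7  ,  911/15 , 421 ]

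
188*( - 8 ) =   -  1504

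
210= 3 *70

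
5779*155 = 895745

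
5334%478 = 76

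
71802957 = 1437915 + 70365042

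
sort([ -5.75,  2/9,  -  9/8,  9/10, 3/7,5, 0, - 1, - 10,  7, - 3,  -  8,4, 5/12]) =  [  -  10 , - 8, - 5.75,-3, - 9/8, - 1,0,2/9, 5/12,3/7 , 9/10,4, 5, 7]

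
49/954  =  49/954  =  0.05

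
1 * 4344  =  4344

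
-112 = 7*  ( - 16)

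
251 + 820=1071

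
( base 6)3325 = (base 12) 545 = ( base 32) o5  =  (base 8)1405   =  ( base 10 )773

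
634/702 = 317/351 = 0.90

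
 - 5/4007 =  - 1 + 4002/4007 = - 0.00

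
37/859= 37/859 = 0.04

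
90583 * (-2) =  - 181166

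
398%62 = 26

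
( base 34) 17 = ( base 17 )27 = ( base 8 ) 51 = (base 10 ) 41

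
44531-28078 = 16453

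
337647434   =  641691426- 304043992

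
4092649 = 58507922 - 54415273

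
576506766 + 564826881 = 1141333647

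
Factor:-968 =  - 2^3*11^2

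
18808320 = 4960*3792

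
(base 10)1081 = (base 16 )439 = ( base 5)13311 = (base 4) 100321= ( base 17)3ca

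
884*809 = 715156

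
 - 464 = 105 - 569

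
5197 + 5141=10338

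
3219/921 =3 + 152/307=3.50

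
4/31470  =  2/15735 = 0.00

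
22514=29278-6764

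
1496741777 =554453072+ 942288705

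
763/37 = 763/37 = 20.62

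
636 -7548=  - 6912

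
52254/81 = 645  +  1/9 = 645.11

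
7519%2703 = 2113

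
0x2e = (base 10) 46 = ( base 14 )34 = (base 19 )28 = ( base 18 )2a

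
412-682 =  - 270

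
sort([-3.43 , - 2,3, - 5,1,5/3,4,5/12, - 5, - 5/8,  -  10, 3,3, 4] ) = [ -10, - 5, - 5, - 3.43 , - 2,  -  5/8,  5/12,1 , 5/3,3,3, 3,4,  4]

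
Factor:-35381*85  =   - 5^1 *17^1 * 35381^1 = -  3007385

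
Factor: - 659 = - 659^1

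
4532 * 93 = 421476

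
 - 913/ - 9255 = 913/9255 = 0.10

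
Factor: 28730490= 2^1*3^1 *5^1*31^1*30893^1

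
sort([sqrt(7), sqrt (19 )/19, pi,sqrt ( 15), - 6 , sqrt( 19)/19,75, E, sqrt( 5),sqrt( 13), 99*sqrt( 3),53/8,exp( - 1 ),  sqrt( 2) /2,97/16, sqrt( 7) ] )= [ - 6, sqrt(19 ) /19 , sqrt (19 ) /19,exp ( - 1), sqrt( 2)/2,sqrt ( 5), sqrt(7) , sqrt(7 ), E,pi, sqrt( 13), sqrt (15 ),97/16,53/8,75,99 * sqrt( 3)]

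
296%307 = 296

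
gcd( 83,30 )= 1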